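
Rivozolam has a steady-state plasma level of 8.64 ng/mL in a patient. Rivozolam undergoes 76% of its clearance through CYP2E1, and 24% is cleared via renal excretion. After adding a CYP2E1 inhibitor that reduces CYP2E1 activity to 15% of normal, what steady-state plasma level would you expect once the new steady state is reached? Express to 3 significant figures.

The CYP2E1 pathway (76% of clearance) falls to 0.15× activity: 0.76 × 0.15 = 0.114.
The remaining 24% of clearance is unaffected.
Relative clearance = 0.114 + 0.24 = 0.354.
New steady-state plasma level = baseline ÷ relative clearance = 8.64 / 0.354 = 24.4 ng/mL.

24.4 ng/mL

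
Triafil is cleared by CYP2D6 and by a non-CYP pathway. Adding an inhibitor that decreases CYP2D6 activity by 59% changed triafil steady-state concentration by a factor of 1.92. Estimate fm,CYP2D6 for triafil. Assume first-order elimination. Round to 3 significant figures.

0.812

Let fm be the CYP2D6 fraction. New clearance relative to baseline = fm × 0.41 + (1 − fm).
Steady-state concentration ratio = 1 / (new CL fraction), so new CL fraction = 1 / 1.92 = 0.5208.
fm × 0.41 + 1 − fm = 0.5208  ⇒  fm × (0.41 − 1) = −0.4792  ⇒  fm = 0.812.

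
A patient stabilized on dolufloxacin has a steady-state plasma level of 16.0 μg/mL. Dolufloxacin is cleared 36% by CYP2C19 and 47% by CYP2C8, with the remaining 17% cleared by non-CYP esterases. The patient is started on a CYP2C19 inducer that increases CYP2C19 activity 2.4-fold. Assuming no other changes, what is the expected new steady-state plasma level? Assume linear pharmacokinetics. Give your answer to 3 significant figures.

The CYP2C19 pathway (36% of clearance) is boosted to 2.4× activity: 0.36 × 2.4 = 0.864.
CYP2C8 (47%) and the residual 17% are unaffected.
Relative clearance = 0.864 + 0.47 + 0.17 = 1.504.
With dosing unchanged, steady-state plasma level scales as 1/CL: 16.0 / 1.504 = 10.6 μg/mL.

10.6 μg/mL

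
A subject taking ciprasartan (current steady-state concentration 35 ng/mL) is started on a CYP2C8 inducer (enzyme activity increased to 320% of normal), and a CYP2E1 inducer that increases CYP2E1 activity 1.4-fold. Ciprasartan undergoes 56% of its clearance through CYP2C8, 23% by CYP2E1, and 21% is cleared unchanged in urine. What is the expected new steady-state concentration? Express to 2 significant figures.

CYP2C8: 0.56 × 3.2 = 1.792
CYP2E1: 0.23 × 1.4 = 0.322
Other: 0.21 (unchanged)
New clearance relative to baseline: 1.792 + 0.322 + 0.21 = 2.324.
New steady-state concentration = 35 / 2.324 = 15 ng/mL (concentration scales inversely with clearance).

15 ng/mL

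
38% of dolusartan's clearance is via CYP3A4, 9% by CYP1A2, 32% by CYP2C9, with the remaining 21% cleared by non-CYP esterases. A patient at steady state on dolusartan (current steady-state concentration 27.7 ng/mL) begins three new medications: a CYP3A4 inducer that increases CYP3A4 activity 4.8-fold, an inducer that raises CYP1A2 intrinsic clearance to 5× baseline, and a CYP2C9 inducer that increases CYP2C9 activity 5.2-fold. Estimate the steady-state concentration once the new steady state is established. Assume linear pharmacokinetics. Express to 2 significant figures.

6.7 ng/mL

The CYP3A4 pathway (38% of clearance) increases to 4.8× activity: 0.38 × 4.8 = 1.824.
The CYP1A2 pathway (9% of clearance) rises to 5× activity: 0.09 × 5 = 0.45.
The CYP2C9 pathway (32% of clearance) is boosted to 5.2× activity: 0.32 × 5.2 = 1.664.
Non-CYP routes (21%) are unchanged.
CL_new/CL_old = 1.824 + 0.45 + 1.664 + 0.21 = 4.148.
Steady-state concentration ∝ 1/CL: new value = 27.7 / 4.148 = 6.7 ng/mL.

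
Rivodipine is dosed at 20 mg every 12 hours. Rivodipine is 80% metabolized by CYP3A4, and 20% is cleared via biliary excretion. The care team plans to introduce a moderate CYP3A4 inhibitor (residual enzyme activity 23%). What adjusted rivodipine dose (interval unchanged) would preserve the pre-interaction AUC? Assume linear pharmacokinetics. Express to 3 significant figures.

The CYP3A4 pathway (80% of clearance) drops to 0.23× activity: 0.8 × 0.23 = 0.184.
Non-CYP routes (20%) are unchanged.
CL_new/CL_old = 0.184 + 0.2 = 0.384.
Css,avg = (dose rate)/CL, so holding Css fixed requires dose ∝ CL: 20 × 0.384 = 7.68 mg.

7.68 mg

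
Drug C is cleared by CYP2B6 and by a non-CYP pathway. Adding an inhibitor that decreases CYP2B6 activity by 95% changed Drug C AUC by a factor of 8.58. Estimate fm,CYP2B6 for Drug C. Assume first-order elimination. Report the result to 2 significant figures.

Call the CYP2B6 fraction fm. After the interaction, CL_new/CL_old = fm × 0.05 + (1 − fm).
AUC ratio = 1 / (new CL fraction), so new CL fraction = 1 / 8.58 = 0.1166.
fm × 0.05 + 1 − fm = 0.1166  ⇒  fm × (0.05 − 1) = −0.8834  ⇒  fm = 0.93.

0.93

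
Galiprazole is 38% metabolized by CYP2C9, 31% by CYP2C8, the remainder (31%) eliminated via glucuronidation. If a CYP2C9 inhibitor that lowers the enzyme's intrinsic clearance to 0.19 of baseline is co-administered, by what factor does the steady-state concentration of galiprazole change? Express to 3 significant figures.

The CYP2C9 pathway (38% of clearance) is reduced to 0.19× activity: 0.38 × 0.19 = 0.0722.
CYP2C8 (31%) and the residual 31% are unaffected.
CL_new/CL_old = 0.0722 + 0.31 + 0.31 = 0.6922.
Steady-state concentration ratio = CL_old/CL_new = 1 / 0.6922 = 1.44.

1.44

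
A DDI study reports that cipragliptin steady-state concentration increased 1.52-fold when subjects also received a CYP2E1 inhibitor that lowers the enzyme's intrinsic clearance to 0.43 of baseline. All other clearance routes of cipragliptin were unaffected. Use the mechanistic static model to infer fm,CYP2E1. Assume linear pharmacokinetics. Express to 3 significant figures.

Write x for the fraction cleared via CYP2E1. The observed steady-state concentration change means clearance fell to 1/1.52 = 0.6579 of baseline.
Setting x·0.43 + (1 − x) = 0.6579 and solving: x = (0.6579 − 1)/(0.43 − 1) = 0.600.

0.600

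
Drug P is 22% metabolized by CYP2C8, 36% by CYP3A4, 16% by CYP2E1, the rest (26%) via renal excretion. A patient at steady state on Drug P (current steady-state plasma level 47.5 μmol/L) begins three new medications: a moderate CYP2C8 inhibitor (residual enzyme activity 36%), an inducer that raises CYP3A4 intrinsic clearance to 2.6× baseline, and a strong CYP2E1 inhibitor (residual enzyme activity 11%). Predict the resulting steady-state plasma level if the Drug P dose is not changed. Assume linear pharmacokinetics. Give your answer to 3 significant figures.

CYP2C8: 0.22 × 0.36 = 0.0792
CYP3A4: 0.36 × 2.6 = 0.936
CYP2E1: 0.16 × 0.11 = 0.0176
Other: 0.26 (unchanged)
CL_new/CL_old = 0.0792 + 0.936 + 0.0176 + 0.26 = 1.2928.
Dividing the baseline by the relative clearance: 47.5 / 1.2928 = 36.7 μmol/L.

36.7 μmol/L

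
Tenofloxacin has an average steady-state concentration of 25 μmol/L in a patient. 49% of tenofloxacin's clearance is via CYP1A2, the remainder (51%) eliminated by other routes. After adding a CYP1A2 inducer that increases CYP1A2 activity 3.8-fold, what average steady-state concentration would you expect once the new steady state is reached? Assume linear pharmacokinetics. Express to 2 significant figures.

11 μmol/L

The CYP1A2 pathway (49% of clearance) increases to 3.8× activity: 0.49 × 3.8 = 1.862.
The remaining 51% of clearance is unaffected.
CL_new/CL_old = 1.862 + 0.51 = 2.372.
With dosing unchanged, average steady-state concentration scales as 1/CL: 25 / 2.372 = 11 μmol/L.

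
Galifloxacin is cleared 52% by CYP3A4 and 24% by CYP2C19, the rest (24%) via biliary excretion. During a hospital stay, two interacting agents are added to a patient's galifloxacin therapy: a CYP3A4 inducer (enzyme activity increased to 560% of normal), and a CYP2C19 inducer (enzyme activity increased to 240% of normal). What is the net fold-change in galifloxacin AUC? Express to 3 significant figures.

0.268

The CYP3A4 pathway (52% of clearance) is boosted to 5.6× activity: 0.52 × 5.6 = 2.912.
The CYP2C19 pathway (24% of clearance) is boosted to 2.4× activity: 0.24 × 2.4 = 0.576.
Non-CYP routes (24%) are unchanged.
Relative clearance = 2.912 + 0.576 + 0.24 = 3.728.
Net AUC ratio = 1 / 3.728 = 0.268.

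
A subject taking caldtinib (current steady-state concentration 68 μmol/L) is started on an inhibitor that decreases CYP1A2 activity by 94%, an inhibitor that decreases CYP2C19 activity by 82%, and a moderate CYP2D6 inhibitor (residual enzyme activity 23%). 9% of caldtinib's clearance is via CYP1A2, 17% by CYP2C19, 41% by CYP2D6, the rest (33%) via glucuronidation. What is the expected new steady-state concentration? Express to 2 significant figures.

CYP1A2: 0.09 × 0.06 = 0.0054
CYP2C19: 0.17 × 0.18 = 0.0306
CYP2D6: 0.41 × 0.23 = 0.0943
Other: 0.33 (unchanged)
New clearance relative to baseline: 0.0054 + 0.0306 + 0.0943 + 0.33 = 0.4603.
New steady-state concentration = 68 / 0.4603 = 1.5 × 10² μmol/L (concentration scales inversely with clearance).

1.5 × 10² μmol/L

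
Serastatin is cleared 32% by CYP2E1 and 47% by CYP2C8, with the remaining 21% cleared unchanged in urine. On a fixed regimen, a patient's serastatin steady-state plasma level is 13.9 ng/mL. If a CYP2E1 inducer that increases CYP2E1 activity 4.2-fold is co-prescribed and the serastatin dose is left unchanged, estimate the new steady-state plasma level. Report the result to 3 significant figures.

6.87 ng/mL

The CYP2E1 pathway (32% of clearance) rises to 4.2× activity: 0.32 × 4.2 = 1.344.
CYP2C8 (47%) and the residual 21% are unaffected.
CL_new/CL_old = 1.344 + 0.47 + 0.21 = 2.024.
Steady-state plasma level ∝ 1/CL, so new value = 13.9 / 2.024 = 6.87 ng/mL.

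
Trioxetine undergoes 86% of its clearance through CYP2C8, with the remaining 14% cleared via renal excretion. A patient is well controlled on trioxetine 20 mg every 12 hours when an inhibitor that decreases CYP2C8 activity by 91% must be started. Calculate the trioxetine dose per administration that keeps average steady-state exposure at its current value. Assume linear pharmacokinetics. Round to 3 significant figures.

4.35 mg

The CYP2C8 pathway (86% of clearance) falls to 0.09× activity: 0.86 × 0.09 = 0.0774.
Non-CYP routes (14%) are unchanged.
Relative clearance = 0.0774 + 0.14 = 0.2174.
To maintain the same steady-state level, dose must scale with clearance: new dose = 20 × 0.2174 = 4.35 mg.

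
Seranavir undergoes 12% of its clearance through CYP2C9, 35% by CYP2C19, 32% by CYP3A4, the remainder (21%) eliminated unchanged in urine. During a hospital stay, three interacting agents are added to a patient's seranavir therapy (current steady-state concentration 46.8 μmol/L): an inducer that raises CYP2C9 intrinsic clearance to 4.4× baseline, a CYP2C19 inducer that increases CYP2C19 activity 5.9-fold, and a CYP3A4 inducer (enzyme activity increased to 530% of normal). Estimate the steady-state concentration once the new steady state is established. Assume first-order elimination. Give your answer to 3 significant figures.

10.4 μmol/L

The CYP2C9 pathway (12% of clearance) is boosted to 4.4× activity: 0.12 × 4.4 = 0.528.
The CYP2C19 pathway (35% of clearance) increases to 5.9× activity: 0.35 × 5.9 = 2.065.
The CYP3A4 pathway (32% of clearance) is boosted to 5.3× activity: 0.32 × 5.3 = 1.696.
Non-CYP routes (21%) are unchanged.
Relative clearance = 0.528 + 2.065 + 1.696 + 0.21 = 4.499.
Steady-state concentration ∝ 1/CL: new value = 46.8 / 4.499 = 10.4 μmol/L.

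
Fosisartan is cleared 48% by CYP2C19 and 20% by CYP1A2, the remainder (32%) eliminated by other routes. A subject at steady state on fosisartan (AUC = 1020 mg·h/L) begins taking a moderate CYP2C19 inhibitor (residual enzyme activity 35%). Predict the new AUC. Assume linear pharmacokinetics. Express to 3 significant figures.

The CYP2C19 pathway (48% of clearance) drops to 0.35× activity: 0.48 × 0.35 = 0.168.
CYP1A2 (20%) and the residual 32% are unaffected.
New clearance relative to baseline: 0.168 + 0.2 + 0.32 = 0.688.
New AUC = baseline ÷ relative clearance = 1020 / 0.688 = 1.48 × 10³ mg·h/L.

1.48 × 10³ mg·h/L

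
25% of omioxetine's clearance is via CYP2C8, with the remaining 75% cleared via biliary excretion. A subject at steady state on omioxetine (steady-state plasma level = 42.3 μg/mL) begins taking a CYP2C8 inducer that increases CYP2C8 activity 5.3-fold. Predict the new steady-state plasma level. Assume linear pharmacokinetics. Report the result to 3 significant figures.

The CYP2C8 pathway (25% of clearance) rises to 5.3× activity: 0.25 × 5.3 = 1.325.
Non-CYP routes (75%) are unchanged.
Relative clearance = 1.325 + 0.75 = 2.075.
With dosing unchanged, steady-state plasma level scales as 1/CL: 42.3 / 2.075 = 20.4 μg/mL.

20.4 μg/mL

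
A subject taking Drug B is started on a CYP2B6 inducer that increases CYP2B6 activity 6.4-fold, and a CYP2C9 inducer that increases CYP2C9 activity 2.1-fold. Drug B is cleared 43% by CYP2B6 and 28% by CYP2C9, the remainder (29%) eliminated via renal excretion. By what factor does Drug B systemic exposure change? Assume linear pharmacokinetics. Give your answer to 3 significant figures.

The CYP2B6 pathway (43% of clearance) increases to 6.4× activity: 0.43 × 6.4 = 2.752.
The CYP2C9 pathway (28% of clearance) rises to 2.1× activity: 0.28 × 2.1 = 0.588.
The remaining 29% of clearance is unaffected.
Relative clearance = 2.752 + 0.588 + 0.29 = 3.63.
Because systemic exposure varies inversely with clearance, the combined effect is 1 / 3.63 = 0.275.

0.275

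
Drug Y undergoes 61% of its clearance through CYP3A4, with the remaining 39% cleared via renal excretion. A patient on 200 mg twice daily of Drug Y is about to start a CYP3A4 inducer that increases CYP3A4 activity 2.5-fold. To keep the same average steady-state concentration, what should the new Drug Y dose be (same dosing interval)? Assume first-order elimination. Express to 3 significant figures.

The CYP3A4 pathway (61% of clearance) is boosted to 2.5× activity: 0.61 × 2.5 = 1.525.
Non-CYP routes (39%) are unchanged.
New clearance relative to baseline: 1.525 + 0.39 = 1.915.
Css,avg = (dose rate)/CL, so holding Css fixed requires dose ∝ CL: 200 × 1.915 = 383 mg.

383 mg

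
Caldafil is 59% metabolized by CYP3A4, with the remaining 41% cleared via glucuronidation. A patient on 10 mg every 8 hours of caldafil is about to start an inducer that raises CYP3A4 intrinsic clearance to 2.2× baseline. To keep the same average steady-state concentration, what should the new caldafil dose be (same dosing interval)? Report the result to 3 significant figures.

The CYP3A4 pathway (59% of clearance) is boosted to 2.2× activity: 0.59 × 2.2 = 1.298.
Non-CYP routes (41%) are unchanged.
Relative clearance = 1.298 + 0.41 = 1.708.
Css,avg = (dose rate)/CL, so holding Css fixed requires dose ∝ CL: 10 × 1.708 = 17.1 mg.

17.1 mg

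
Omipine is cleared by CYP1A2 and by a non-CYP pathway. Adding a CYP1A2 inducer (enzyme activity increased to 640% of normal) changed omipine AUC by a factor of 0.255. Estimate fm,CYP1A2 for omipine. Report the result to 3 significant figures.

Write x for the fraction cleared via CYP1A2. The observed AUC change means clearance rose to 1/0.255 = 3.922 of baseline.
Only the CYP1A2 route changed, so 3.922 = x·6.4 + (1 − x), giving x = 0.541.

0.541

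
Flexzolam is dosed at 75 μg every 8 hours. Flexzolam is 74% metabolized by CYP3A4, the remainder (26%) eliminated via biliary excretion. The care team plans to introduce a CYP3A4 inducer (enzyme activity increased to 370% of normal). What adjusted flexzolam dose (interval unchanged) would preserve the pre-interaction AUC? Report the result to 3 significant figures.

225 μg

The CYP3A4 pathway (74% of clearance) increases to 3.7× activity: 0.74 × 3.7 = 2.738.
The remaining 26% of clearance is unaffected.
New clearance relative to baseline: 2.738 + 0.26 = 2.998.
Exposure is unchanged when dose changes in proportion to clearance. New dose = 75 μg × 2.998 = 225 μg.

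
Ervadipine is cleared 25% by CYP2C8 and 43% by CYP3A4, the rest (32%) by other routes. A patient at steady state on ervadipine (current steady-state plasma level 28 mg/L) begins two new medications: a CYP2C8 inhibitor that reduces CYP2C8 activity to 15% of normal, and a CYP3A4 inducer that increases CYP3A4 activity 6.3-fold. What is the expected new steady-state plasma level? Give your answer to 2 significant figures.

The CYP2C8 pathway (25% of clearance) drops to 0.15× activity: 0.25 × 0.15 = 0.0375.
The CYP3A4 pathway (43% of clearance) rises to 6.3× activity: 0.43 × 6.3 = 2.709.
The remaining 32% of clearance is unaffected.
CL_new/CL_old = 0.0375 + 2.709 + 0.32 = 3.0665.
Dividing the baseline by the relative clearance: 28 / 3.0665 = 9.1 mg/L.

9.1 mg/L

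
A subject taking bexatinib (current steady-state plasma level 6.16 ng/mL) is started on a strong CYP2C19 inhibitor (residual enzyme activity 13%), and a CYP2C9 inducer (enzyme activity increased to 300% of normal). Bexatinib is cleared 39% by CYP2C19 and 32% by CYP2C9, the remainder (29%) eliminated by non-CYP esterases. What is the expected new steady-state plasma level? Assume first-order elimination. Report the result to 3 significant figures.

The CYP2C19 pathway (39% of clearance) drops to 0.13× activity: 0.39 × 0.13 = 0.0507.
The CYP2C9 pathway (32% of clearance) rises to 3× activity: 0.32 × 3 = 0.96.
The remaining 29% of clearance is unaffected.
Relative clearance = 0.0507 + 0.96 + 0.29 = 1.3007.
Dividing the baseline by the relative clearance: 6.16 / 1.3007 = 4.74 ng/mL.

4.74 ng/mL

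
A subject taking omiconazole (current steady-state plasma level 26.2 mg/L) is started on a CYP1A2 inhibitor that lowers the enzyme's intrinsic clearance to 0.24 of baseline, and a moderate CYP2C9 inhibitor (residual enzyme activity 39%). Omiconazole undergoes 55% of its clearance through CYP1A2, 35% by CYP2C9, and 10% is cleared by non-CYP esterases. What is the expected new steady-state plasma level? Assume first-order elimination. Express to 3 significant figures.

The CYP1A2 pathway (55% of clearance) falls to 0.24× activity: 0.55 × 0.24 = 0.132.
The CYP2C9 pathway (35% of clearance) drops to 0.39× activity: 0.35 × 0.39 = 0.1365.
The remaining 10% of clearance is unaffected.
CL_new/CL_old = 0.132 + 0.1365 + 0.1 = 0.3685.
Dividing the baseline by the relative clearance: 26.2 / 0.3685 = 71.1 mg/L.

71.1 mg/L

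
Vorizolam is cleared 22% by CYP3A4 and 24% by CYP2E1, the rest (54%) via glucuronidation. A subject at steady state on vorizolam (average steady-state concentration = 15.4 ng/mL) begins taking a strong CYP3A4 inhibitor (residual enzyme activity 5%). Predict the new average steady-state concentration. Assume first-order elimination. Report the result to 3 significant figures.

19.5 ng/mL

The CYP3A4 pathway (22% of clearance) is reduced to 0.05× activity: 0.22 × 0.05 = 0.011.
CYP2E1 (24%) and the residual 54% are unaffected.
New clearance relative to baseline: 0.011 + 0.24 + 0.54 = 0.791.
Average steady-state concentration ∝ 1/CL, so new value = 15.4 / 0.791 = 19.5 ng/mL.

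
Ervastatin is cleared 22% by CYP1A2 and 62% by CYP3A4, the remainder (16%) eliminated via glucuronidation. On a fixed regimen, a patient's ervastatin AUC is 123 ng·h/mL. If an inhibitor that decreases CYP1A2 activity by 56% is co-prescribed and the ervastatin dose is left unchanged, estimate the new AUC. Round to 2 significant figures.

1.4 × 10² ng·h/mL

The CYP1A2 pathway (22% of clearance) falls to 0.44× activity: 0.22 × 0.44 = 0.0968.
CYP3A4 (62%) and the residual 16% are unaffected.
Relative clearance = 0.0968 + 0.62 + 0.16 = 0.8768.
New AUC = baseline ÷ relative clearance = 123 / 0.8768 = 1.4 × 10² ng·h/mL.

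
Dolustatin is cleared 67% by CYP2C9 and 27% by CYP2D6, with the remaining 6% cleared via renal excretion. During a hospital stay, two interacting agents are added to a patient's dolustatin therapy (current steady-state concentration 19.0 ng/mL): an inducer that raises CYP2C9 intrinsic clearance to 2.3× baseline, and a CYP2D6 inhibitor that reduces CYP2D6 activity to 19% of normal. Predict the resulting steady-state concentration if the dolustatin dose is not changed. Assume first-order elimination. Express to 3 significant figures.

The CYP2C9 pathway (67% of clearance) rises to 2.3× activity: 0.67 × 2.3 = 1.541.
The CYP2D6 pathway (27% of clearance) falls to 0.19× activity: 0.27 × 0.19 = 0.0513.
Non-CYP routes (6%) are unchanged.
Relative clearance = 1.541 + 0.0513 + 0.06 = 1.6523.
Steady-state concentration ∝ 1/CL: new value = 19.0 / 1.6523 = 11.5 ng/mL.

11.5 ng/mL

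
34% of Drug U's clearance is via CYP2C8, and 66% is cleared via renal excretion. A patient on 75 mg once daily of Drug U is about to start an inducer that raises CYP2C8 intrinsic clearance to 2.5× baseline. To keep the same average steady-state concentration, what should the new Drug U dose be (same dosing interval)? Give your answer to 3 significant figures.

CYP2C8: 0.34 × 2.5 = 0.85
Other: 0.66 (unchanged)
CL_new/CL_old = 0.85 + 0.66 = 1.51.
Exposure is unchanged when dose changes in proportion to clearance. New dose = 75 mg × 1.51 = 113 mg.

113 mg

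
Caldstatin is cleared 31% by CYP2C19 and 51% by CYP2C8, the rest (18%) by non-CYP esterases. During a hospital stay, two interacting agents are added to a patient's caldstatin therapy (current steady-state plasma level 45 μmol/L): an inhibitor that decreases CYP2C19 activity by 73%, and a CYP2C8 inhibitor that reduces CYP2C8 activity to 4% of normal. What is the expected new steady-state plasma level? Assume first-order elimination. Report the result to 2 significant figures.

CYP2C19: 0.31 × 0.27 = 0.0837
CYP2C8: 0.51 × 0.04 = 0.0204
Other: 0.18 (unchanged)
New clearance relative to baseline: 0.0837 + 0.0204 + 0.18 = 0.2841.
Steady-state plasma level ∝ 1/CL: new value = 45 / 0.2841 = 1.6 × 10² μmol/L.

1.6 × 10² μmol/L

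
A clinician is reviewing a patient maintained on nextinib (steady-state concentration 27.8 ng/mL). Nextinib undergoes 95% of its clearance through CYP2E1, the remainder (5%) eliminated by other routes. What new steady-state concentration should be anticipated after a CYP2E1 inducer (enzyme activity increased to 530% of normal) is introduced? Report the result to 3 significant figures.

5.47 ng/mL

CYP2E1: 0.95 × 5.3 = 5.035
Other: 0.05 (unchanged)
Relative clearance = 5.035 + 0.05 = 5.085.
With dosing unchanged, steady-state concentration scales as 1/CL: 27.8 / 5.085 = 5.47 ng/mL.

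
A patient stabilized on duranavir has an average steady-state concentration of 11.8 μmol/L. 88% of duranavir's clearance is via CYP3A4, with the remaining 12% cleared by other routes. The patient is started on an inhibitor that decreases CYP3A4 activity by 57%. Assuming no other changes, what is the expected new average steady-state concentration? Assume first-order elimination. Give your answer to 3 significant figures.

The CYP3A4 pathway (88% of clearance) falls to 0.43× activity: 0.88 × 0.43 = 0.3784.
Non-CYP routes (12%) are unchanged.
CL_new/CL_old = 0.3784 + 0.12 = 0.4984.
New average steady-state concentration = baseline ÷ relative clearance = 11.8 / 0.4984 = 23.7 μmol/L.

23.7 μmol/L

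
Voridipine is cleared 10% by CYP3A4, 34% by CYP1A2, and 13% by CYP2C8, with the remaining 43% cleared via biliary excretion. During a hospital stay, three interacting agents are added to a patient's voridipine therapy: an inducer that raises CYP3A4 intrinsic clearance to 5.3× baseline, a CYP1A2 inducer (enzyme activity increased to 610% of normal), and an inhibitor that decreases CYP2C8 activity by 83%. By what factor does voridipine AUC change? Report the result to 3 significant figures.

CYP3A4: 0.1 × 5.3 = 0.53
CYP1A2: 0.34 × 6.1 = 2.074
CYP2C8: 0.13 × 0.17 = 0.0221
Other: 0.43 (unchanged)
New clearance relative to baseline: 0.53 + 2.074 + 0.0221 + 0.43 = 3.0561.
Because AUC varies inversely with clearance, the combined effect is 1 / 3.0561 = 0.327.

0.327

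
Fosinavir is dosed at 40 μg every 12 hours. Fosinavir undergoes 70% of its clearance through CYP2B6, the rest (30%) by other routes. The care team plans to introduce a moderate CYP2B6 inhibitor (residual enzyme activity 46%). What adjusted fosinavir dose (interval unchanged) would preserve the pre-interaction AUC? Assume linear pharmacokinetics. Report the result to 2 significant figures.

25 μg

The CYP2B6 pathway (70% of clearance) falls to 0.46× activity: 0.7 × 0.46 = 0.322.
Non-CYP routes (30%) are unchanged.
CL_new/CL_old = 0.322 + 0.3 = 0.622.
Exposure is unchanged when dose changes in proportion to clearance. New dose = 40 μg × 0.622 = 25 μg.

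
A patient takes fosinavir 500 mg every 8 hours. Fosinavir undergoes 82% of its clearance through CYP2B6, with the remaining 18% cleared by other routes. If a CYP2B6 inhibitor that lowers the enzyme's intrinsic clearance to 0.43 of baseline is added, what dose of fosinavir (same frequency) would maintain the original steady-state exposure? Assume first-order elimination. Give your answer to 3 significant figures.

266 mg

The CYP2B6 pathway (82% of clearance) falls to 0.43× activity: 0.82 × 0.43 = 0.3526.
The remaining 18% of clearance is unaffected.
Relative clearance = 0.3526 + 0.18 = 0.5326.
Exposure is unchanged when dose changes in proportion to clearance. New dose = 500 mg × 0.5326 = 266 mg.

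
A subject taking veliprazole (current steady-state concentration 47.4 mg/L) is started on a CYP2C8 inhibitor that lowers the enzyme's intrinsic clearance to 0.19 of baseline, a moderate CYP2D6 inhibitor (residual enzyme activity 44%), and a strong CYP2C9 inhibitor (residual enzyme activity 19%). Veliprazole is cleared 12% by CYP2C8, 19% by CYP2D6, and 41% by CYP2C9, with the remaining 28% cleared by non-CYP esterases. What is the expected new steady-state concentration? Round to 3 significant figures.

The CYP2C8 pathway (12% of clearance) drops to 0.19× activity: 0.12 × 0.19 = 0.0228.
The CYP2D6 pathway (19% of clearance) drops to 0.44× activity: 0.19 × 0.44 = 0.0836.
The CYP2C9 pathway (41% of clearance) falls to 0.19× activity: 0.41 × 0.19 = 0.0779.
The remaining 28% of clearance is unaffected.
New clearance relative to baseline: 0.0228 + 0.0836 + 0.0779 + 0.28 = 0.4643.
Dividing the baseline by the relative clearance: 47.4 / 0.4643 = 102 mg/L.

102 mg/L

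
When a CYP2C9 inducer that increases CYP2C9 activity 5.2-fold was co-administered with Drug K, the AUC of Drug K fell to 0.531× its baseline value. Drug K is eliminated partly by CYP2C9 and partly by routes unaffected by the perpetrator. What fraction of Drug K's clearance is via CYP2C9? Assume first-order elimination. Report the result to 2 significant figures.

0.21

Let x = fm,CYP2C9. Because AUC ∝ 1/CL, relative clearance rose to 1/0.531 = 1.883.
Only the CYP2C9 route changed, so 1.883 = x·5.2 + (1 − x), giving x = 0.21.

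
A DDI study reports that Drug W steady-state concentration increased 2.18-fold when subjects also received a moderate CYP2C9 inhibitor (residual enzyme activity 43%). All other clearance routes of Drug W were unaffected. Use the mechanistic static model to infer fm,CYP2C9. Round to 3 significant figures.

CL'/CL = 1 / 2.18 = 0.4587
0.43·fm + (1 − fm) = 0.4587
fm = (0.4587 − 1) / (0.43 − 1) = 0.950

0.950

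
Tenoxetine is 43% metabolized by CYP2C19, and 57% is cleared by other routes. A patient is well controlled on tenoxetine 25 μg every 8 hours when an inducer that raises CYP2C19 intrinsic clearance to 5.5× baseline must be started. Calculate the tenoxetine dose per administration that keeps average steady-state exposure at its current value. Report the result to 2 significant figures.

73 μg

The CYP2C19 pathway (43% of clearance) increases to 5.5× activity: 0.43 × 5.5 = 2.365.
The remaining 57% of clearance is unaffected.
Relative clearance = 2.365 + 0.57 = 2.935.
To maintain the same steady-state level, dose must scale with clearance: new dose = 25 × 2.935 = 73 μg.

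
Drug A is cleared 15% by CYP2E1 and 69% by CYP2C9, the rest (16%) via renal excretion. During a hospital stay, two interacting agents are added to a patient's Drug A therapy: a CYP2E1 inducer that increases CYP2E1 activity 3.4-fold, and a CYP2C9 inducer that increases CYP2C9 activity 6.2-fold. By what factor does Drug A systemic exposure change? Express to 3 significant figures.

CYP2E1: 0.15 × 3.4 = 0.51
CYP2C9: 0.69 × 6.2 = 4.278
Other: 0.16 (unchanged)
Relative clearance = 0.51 + 4.278 + 0.16 = 4.948.
Because systemic exposure varies inversely with clearance, the combined effect is 1 / 4.948 = 0.202.

0.202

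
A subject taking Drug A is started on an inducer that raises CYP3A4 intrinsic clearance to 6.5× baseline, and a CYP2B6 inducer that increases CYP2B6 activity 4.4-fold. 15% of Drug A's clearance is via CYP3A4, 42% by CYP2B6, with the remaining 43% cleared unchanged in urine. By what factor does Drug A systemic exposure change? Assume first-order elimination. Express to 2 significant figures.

CYP3A4: 0.15 × 6.5 = 0.975
CYP2B6: 0.42 × 4.4 = 1.848
Other: 0.43 (unchanged)
CL_new/CL_old = 0.975 + 1.848 + 0.43 = 3.253.
Net systemic exposure ratio = 1 / 3.253 = 0.31.

0.31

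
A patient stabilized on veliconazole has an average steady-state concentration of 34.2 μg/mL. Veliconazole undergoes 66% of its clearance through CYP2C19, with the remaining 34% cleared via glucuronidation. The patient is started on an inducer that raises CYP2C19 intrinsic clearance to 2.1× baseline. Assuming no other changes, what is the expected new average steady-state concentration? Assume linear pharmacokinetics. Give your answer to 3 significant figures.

19.8 μg/mL

The CYP2C19 pathway (66% of clearance) rises to 2.1× activity: 0.66 × 2.1 = 1.386.
Non-CYP routes (34%) are unchanged.
New clearance relative to baseline: 1.386 + 0.34 = 1.726.
Average steady-state concentration ∝ 1/CL, so new value = 34.2 / 1.726 = 19.8 μg/mL.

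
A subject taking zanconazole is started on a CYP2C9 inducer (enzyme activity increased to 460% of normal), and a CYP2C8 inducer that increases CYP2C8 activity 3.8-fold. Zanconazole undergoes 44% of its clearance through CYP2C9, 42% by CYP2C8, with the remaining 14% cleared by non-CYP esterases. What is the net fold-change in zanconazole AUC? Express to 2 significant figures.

0.27

The CYP2C9 pathway (44% of clearance) is boosted to 4.6× activity: 0.44 × 4.6 = 2.024.
The CYP2C8 pathway (42% of clearance) is boosted to 3.8× activity: 0.42 × 3.8 = 1.596.
Non-CYP routes (14%) are unchanged.
New clearance relative to baseline: 2.024 + 1.596 + 0.14 = 3.76.
Net AUC ratio = 1 / 3.76 = 0.27.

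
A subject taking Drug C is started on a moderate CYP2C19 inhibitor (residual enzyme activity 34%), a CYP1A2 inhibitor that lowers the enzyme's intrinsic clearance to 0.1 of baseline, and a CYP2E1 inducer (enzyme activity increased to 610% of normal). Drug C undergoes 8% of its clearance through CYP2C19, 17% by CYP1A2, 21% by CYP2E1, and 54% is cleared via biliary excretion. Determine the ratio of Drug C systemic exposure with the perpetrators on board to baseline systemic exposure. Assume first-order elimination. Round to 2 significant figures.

CYP2C19: 0.08 × 0.34 = 0.0272
CYP1A2: 0.17 × 0.1 = 0.017
CYP2E1: 0.21 × 6.1 = 1.281
Other: 0.54 (unchanged)
New clearance relative to baseline: 0.0272 + 0.017 + 1.281 + 0.54 = 1.8652.
Net systemic exposure ratio = 1 / 1.8652 = 0.54.

0.54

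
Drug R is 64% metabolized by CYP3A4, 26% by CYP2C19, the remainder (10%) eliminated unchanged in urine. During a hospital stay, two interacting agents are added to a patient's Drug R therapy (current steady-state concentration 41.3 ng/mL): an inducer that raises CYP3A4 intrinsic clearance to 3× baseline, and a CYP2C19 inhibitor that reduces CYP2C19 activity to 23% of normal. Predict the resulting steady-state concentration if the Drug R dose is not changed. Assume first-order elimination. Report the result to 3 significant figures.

The CYP3A4 pathway (64% of clearance) is boosted to 3× activity: 0.64 × 3 = 1.92.
The CYP2C19 pathway (26% of clearance) drops to 0.23× activity: 0.26 × 0.23 = 0.0598.
Non-CYP routes (10%) are unchanged.
Relative clearance = 1.92 + 0.0598 + 0.1 = 2.0798.
Steady-state concentration ∝ 1/CL: new value = 41.3 / 2.0798 = 19.9 ng/mL.

19.9 ng/mL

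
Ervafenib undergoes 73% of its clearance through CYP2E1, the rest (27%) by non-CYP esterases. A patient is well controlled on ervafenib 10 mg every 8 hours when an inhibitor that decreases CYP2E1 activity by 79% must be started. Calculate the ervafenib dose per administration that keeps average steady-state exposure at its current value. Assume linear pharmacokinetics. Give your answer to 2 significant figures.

4.2 mg

The CYP2E1 pathway (73% of clearance) is reduced to 0.21× activity: 0.73 × 0.21 = 0.1533.
The remaining 27% of clearance is unaffected.
Relative clearance = 0.1533 + 0.27 = 0.4233.
Css,avg = (dose rate)/CL, so holding Css fixed requires dose ∝ CL: 10 × 0.4233 = 4.2 mg.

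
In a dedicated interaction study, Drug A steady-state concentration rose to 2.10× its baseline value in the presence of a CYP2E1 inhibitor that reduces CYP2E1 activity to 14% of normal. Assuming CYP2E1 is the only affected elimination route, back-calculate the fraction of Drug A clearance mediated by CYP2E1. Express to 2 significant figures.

0.61

Let x = fm,CYP2E1. Because steady-state concentration ∝ 1/CL, relative clearance fell to 1/2.10 = 0.4762.
Setting x·0.14 + (1 − x) = 0.4762 and solving: x = (0.4762 − 1)/(0.14 − 1) = 0.61.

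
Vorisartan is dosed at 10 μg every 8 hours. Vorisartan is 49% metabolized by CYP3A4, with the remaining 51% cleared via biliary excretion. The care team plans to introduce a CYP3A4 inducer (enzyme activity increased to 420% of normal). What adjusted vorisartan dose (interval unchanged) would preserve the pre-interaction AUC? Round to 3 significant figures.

25.7 μg

The CYP3A4 pathway (49% of clearance) rises to 4.2× activity: 0.49 × 4.2 = 2.058.
Non-CYP routes (51%) are unchanged.
Relative clearance = 2.058 + 0.51 = 2.568.
Exposure is unchanged when dose changes in proportion to clearance. New dose = 10 μg × 2.568 = 25.7 μg.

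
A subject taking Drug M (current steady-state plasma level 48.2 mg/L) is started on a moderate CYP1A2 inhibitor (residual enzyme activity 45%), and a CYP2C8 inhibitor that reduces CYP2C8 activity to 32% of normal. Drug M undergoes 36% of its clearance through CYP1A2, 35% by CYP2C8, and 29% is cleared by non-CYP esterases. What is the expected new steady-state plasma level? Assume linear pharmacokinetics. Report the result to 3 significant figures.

CYP1A2: 0.36 × 0.45 = 0.162
CYP2C8: 0.35 × 0.32 = 0.112
Other: 0.29 (unchanged)
Relative clearance = 0.162 + 0.112 + 0.29 = 0.564.
Steady-state plasma level ∝ 1/CL: new value = 48.2 / 0.564 = 85.5 mg/L.

85.5 mg/L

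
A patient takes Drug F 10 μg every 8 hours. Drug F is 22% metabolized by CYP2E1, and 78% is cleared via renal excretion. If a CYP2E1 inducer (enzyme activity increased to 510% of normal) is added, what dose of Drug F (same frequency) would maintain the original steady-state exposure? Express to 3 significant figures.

19.0 μg

CYP2E1: 0.22 × 5.1 = 1.122
Other: 0.78 (unchanged)
Relative clearance = 1.122 + 0.78 = 1.902.
Exposure is unchanged when dose changes in proportion to clearance. New dose = 10 μg × 1.902 = 19.0 μg.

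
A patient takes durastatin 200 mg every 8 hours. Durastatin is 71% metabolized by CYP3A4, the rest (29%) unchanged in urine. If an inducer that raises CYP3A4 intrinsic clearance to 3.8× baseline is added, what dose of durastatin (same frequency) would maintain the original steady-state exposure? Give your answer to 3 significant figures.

The CYP3A4 pathway (71% of clearance) increases to 3.8× activity: 0.71 × 3.8 = 2.698.
Non-CYP routes (29%) are unchanged.
New clearance relative to baseline: 2.698 + 0.29 = 2.988.
Exposure is unchanged when dose changes in proportion to clearance. New dose = 200 mg × 2.988 = 598 mg.

598 mg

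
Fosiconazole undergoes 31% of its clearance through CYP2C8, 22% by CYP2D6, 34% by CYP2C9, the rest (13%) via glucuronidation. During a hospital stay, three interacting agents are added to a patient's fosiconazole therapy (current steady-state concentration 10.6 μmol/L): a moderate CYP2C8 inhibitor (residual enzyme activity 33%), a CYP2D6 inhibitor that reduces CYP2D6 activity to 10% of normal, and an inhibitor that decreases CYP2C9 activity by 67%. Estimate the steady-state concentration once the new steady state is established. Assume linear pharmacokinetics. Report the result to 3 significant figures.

28.9 μmol/L

The CYP2C8 pathway (31% of clearance) falls to 0.33× activity: 0.31 × 0.33 = 0.1023.
The CYP2D6 pathway (22% of clearance) is reduced to 0.1× activity: 0.22 × 0.1 = 0.022.
The CYP2C9 pathway (34% of clearance) is reduced to 0.33× activity: 0.34 × 0.33 = 0.1122.
Non-CYP routes (13%) are unchanged.
New clearance relative to baseline: 0.1023 + 0.022 + 0.1122 + 0.13 = 0.3665.
Dividing the baseline by the relative clearance: 10.6 / 0.3665 = 28.9 μmol/L.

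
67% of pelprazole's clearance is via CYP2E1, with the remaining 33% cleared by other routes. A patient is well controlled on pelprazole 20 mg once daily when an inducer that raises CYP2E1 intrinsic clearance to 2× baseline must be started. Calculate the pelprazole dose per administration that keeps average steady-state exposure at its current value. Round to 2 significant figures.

The CYP2E1 pathway (67% of clearance) increases to 2× activity: 0.67 × 2 = 1.34.
The remaining 33% of clearance is unaffected.
Relative clearance = 1.34 + 0.33 = 1.67.
To maintain the same steady-state level, dose must scale with clearance: new dose = 20 × 1.67 = 33 mg.

33 mg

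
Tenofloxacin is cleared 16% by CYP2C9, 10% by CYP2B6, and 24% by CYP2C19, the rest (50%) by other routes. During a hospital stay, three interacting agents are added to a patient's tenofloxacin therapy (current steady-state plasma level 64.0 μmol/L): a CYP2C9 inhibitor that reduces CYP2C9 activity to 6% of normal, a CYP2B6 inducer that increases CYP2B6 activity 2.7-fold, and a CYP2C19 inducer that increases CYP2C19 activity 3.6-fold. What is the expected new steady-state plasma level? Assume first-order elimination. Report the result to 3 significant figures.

38.9 μmol/L

The CYP2C9 pathway (16% of clearance) falls to 0.06× activity: 0.16 × 0.06 = 0.0096.
The CYP2B6 pathway (10% of clearance) is boosted to 2.7× activity: 0.1 × 2.7 = 0.27.
The CYP2C19 pathway (24% of clearance) rises to 3.6× activity: 0.24 × 3.6 = 0.864.
The remaining 50% of clearance is unaffected.
Relative clearance = 0.0096 + 0.27 + 0.864 + 0.5 = 1.6436.
Dividing the baseline by the relative clearance: 64.0 / 1.6436 = 38.9 μmol/L.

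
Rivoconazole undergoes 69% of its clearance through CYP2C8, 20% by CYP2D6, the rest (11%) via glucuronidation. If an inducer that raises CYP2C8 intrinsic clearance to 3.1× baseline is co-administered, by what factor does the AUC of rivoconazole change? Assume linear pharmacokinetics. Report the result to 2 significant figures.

0.41

The CYP2C8 pathway (69% of clearance) increases to 3.1× activity: 0.69 × 3.1 = 2.139.
CYP2D6 (20%) and the residual 11% are unaffected.
Relative clearance = 2.139 + 0.2 + 0.11 = 2.449.
AUC is inversely proportional to clearance, so the fold-change is 1 / 2.449 = 0.41.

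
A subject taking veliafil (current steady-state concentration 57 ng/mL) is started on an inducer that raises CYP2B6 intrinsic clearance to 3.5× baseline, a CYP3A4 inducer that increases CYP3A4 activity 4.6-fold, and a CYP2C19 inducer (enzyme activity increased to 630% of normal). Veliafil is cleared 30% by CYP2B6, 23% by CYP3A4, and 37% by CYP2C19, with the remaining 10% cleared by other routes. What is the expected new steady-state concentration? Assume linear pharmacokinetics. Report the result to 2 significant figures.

CYP2B6: 0.3 × 3.5 = 1.05
CYP3A4: 0.23 × 4.6 = 1.058
CYP2C19: 0.37 × 6.3 = 2.331
Other: 0.1 (unchanged)
CL_new/CL_old = 1.05 + 1.058 + 2.331 + 0.1 = 4.539.
New steady-state concentration = 57 / 4.539 = 13 ng/mL (concentration scales inversely with clearance).

13 ng/mL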